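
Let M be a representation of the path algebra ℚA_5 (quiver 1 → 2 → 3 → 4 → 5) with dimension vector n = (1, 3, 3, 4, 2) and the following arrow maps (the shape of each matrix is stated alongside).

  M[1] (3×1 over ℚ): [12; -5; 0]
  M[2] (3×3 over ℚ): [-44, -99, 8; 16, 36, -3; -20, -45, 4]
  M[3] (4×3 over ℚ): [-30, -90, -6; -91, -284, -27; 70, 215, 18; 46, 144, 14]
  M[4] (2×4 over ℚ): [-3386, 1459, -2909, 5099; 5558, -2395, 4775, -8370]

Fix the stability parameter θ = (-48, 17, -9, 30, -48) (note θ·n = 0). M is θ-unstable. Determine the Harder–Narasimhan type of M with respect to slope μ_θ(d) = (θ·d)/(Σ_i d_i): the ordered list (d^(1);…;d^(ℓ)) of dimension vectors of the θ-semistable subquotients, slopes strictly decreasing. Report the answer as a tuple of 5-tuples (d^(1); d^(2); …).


Interval decomposition of M: I[1,3], I[2,2], I[2,5], I[3,4], I[4,4], I[4,5].
HN type (ℓ=6): μ^(1)=30; μ^(2)=17; μ^(3)=4; μ^(4)=-5/2; μ^(5)=-9; μ^(6)=-48

((0, 0, 0, 2, 0); (0, 1, 0, 0, 0); (0, 1, 1, 0, 0); (0, 1, 1, 1, 1); (0, 0, 1, 1, 1); (1, 0, 0, 0, 0))


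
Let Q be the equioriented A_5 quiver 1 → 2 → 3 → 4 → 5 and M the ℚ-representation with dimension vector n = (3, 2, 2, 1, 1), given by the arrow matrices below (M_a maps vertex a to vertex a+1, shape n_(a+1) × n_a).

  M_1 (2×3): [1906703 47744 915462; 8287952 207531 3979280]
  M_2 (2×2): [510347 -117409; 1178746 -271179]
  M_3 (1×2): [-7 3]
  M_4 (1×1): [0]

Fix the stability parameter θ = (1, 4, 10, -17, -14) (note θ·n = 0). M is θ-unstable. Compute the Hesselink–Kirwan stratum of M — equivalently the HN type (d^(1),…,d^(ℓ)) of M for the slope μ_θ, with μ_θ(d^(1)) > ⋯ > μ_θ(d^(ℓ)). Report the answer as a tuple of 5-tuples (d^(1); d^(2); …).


Barcode: M ≅ I[1,1], I[1,3], I[1,4], I[5,5]. HN layers by μ_θ (5 steps, strictly decreasing):
  μ^(1)=10; μ^(2)=4; μ^(3)=1; μ^(4)=-1/2; μ^(5)=-14

((0, 0, 1, 0, 0); (0, 1, 0, 0, 0); (2, 0, 0, 0, 0); (1, 1, 1, 1, 0); (0, 0, 0, 0, 1))


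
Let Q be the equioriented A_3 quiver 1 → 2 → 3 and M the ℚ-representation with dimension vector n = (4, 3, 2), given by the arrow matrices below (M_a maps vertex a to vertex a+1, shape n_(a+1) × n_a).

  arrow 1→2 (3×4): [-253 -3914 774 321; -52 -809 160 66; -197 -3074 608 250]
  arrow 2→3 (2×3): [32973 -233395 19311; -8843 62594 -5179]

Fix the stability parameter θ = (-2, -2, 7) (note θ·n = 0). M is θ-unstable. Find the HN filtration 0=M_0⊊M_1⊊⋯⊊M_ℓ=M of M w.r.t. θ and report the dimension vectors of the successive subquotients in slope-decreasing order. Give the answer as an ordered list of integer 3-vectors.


Via rank(M_{q-1}∘⋯∘M_p): M ≅ I[1,1], I[1,2], I[1,3]^2.
μ_θ-semistable layers: μ^(1)=7; μ^(2)=-2

((0, 0, 2); (4, 3, 0))


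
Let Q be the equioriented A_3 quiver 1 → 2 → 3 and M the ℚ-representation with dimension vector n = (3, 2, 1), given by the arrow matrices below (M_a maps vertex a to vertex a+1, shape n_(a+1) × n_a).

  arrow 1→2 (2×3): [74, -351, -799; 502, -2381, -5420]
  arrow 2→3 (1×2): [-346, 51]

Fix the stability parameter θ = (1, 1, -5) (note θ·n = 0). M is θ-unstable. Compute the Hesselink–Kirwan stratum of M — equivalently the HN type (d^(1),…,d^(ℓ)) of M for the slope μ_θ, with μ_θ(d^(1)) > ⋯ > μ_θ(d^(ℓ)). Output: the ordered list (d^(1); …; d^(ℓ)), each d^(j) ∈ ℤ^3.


Interval decomposition of M: I[1,1], I[1,2], I[1,3].
HN type (ℓ=2): μ^(1)=1; μ^(2)=-1

((2, 1, 0); (1, 1, 1))


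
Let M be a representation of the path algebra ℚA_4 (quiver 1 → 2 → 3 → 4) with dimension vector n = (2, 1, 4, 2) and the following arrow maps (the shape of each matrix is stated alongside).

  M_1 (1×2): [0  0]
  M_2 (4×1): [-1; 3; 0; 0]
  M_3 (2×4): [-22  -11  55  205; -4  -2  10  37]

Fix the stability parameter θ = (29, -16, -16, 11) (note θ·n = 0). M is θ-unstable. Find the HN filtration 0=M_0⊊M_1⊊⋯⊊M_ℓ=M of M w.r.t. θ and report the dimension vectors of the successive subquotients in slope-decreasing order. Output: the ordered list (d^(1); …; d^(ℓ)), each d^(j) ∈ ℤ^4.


Barcode: M ≅ I[1,1]^2, I[2,4], I[3,3]^2, I[3,4]. HN layers by μ_θ (3 steps, strictly decreasing):
  μ^(1)=29; μ^(2)=11; μ^(3)=-16

((2, 0, 0, 0); (0, 0, 0, 2); (0, 1, 4, 0))


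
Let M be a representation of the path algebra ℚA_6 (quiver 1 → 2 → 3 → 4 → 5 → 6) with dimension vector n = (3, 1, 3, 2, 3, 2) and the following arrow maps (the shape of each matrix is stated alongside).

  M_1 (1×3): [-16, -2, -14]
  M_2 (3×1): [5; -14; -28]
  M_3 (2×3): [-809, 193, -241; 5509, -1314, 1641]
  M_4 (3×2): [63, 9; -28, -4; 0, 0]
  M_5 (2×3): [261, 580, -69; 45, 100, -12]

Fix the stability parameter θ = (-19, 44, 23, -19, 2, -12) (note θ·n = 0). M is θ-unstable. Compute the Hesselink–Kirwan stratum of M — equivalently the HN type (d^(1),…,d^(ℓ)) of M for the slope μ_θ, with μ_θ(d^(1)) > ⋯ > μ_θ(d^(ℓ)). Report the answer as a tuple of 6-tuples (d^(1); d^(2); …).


Interval decomposition of M: I[1,1]^2, I[1,4], I[3,3], I[3,6], I[5,5], I[5,6].
HN type (ℓ=6): μ^(1)=23; μ^(2)=16; μ^(3)=2; μ^(4)=-3/2; μ^(5)=-5; μ^(6)=-19

((0, 0, 1, 0, 0, 0); (0, 1, 1, 1, 0, 0); (0, 0, 0, 0, 1, 0); (0, 0, 1, 1, 1, 1); (0, 0, 0, 0, 1, 1); (3, 0, 0, 0, 0, 0))


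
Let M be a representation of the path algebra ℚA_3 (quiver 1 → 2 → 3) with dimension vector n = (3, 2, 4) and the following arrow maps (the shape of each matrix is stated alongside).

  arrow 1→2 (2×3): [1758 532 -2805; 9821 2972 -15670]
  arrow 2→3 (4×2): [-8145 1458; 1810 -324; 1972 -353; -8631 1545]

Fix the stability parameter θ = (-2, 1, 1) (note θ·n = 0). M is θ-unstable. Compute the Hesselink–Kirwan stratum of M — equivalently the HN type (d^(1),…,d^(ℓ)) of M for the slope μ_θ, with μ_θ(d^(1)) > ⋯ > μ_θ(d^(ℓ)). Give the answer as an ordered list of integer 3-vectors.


Via rank(M_{q-1}∘⋯∘M_p): M ≅ I[1,1], I[1,3]^2, I[3,3]^2.
μ_θ-semistable layers: μ^(1)=1; μ^(2)=-2

((0, 2, 4); (3, 0, 0))


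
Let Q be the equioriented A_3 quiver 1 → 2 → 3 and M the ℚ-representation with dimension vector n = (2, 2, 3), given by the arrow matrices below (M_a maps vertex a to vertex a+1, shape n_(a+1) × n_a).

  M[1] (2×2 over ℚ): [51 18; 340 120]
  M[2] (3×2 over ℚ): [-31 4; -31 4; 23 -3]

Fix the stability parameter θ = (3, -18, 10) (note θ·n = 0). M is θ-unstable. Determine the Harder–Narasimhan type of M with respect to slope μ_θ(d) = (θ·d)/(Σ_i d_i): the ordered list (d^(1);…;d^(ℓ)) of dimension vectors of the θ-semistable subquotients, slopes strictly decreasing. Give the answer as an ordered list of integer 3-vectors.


Via rank(M_{q-1}∘⋯∘M_p): M ≅ I[1,1], I[1,3], I[2,3], I[3,3].
μ_θ-semistable layers: μ^(1)=10; μ^(2)=3; μ^(3)=-15/2; μ^(4)=-18

((0, 0, 3); (1, 0, 0); (1, 1, 0); (0, 1, 0))


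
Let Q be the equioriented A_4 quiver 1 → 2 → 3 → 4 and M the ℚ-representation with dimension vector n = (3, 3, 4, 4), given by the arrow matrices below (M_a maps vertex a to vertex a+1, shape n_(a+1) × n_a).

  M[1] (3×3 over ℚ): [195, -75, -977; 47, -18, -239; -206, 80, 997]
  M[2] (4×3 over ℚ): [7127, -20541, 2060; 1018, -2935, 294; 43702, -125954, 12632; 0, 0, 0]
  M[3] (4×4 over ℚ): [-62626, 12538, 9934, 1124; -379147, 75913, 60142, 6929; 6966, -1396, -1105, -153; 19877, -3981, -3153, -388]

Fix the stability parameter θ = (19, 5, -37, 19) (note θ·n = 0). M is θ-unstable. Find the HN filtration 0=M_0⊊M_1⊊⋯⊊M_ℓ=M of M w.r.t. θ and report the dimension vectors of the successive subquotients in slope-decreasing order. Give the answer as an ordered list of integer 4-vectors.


Via rank(M_{q-1}∘⋯∘M_p): M ≅ I[1,2], I[1,3], I[1,4], I[3,3], I[3,4], I[4,4]^2.
μ_θ-semistable layers: μ^(1)=19; μ^(2)=12; μ^(3)=-13/3; μ^(4)=-37

((0, 0, 0, 4); (1, 1, 0, 0); (2, 2, 2, 0); (0, 0, 2, 0))


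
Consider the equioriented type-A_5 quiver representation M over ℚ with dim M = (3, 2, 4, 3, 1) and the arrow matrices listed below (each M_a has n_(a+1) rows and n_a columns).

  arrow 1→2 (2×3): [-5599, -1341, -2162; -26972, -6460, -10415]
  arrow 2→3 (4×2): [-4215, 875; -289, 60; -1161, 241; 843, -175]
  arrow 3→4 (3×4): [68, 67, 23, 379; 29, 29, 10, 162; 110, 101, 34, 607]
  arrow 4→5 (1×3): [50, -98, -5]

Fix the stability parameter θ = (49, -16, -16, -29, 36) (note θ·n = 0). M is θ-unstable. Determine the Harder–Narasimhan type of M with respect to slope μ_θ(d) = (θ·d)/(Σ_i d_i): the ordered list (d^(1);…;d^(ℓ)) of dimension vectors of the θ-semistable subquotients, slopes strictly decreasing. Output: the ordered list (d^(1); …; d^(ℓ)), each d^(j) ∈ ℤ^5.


Interval decomposition of M: I[1,1], I[1,4], I[1,5], I[3,3], I[3,4].
HN type (ℓ=5): μ^(1)=49; μ^(2)=36; μ^(3)=-3; μ^(4)=-16; μ^(5)=-45/2

((1, 0, 0, 0, 0); (0, 0, 0, 0, 1); (2, 2, 2, 2, 0); (0, 0, 1, 0, 0); (0, 0, 1, 1, 0))


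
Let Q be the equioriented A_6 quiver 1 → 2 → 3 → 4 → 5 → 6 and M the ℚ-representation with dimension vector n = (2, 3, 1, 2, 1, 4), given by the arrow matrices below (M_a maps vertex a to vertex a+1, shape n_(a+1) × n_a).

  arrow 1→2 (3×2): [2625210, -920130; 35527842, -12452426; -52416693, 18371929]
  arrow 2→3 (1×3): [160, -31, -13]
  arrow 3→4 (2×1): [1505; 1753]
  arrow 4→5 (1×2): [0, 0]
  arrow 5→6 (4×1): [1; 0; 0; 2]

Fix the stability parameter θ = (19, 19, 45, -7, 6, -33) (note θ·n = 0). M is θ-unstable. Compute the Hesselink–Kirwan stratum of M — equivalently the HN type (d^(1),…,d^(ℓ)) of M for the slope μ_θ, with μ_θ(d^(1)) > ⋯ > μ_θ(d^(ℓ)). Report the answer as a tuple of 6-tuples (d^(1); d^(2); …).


Via rank(M_{q-1}∘⋯∘M_p): M ≅ I[1,1], I[1,4], I[2,2]^2, I[4,4], I[5,6], I[6,6]^3.
μ_θ-semistable layers: μ^(1)=19; μ^(2)=-7; μ^(3)=-27/2; μ^(4)=-33

((2, 3, 1, 1, 0, 0); (0, 0, 0, 1, 0, 0); (0, 0, 0, 0, 1, 1); (0, 0, 0, 0, 0, 3))


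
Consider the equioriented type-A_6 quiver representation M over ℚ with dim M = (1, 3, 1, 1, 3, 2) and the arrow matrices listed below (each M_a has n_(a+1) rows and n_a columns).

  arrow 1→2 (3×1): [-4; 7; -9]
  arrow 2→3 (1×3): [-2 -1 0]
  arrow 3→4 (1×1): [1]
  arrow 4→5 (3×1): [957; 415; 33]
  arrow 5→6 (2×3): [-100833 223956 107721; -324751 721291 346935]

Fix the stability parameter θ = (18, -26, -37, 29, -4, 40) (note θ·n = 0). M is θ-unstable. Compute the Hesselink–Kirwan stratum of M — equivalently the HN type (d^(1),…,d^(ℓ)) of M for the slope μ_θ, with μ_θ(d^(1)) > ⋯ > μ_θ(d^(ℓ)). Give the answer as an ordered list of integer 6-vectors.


Via rank(M_{q-1}∘⋯∘M_p): M ≅ I[1,6], I[2,2]^2, I[5,5], I[5,6].
μ_θ-semistable layers: μ^(1)=40; μ^(2)=25/2; μ^(3)=-4; μ^(4)=-15; μ^(5)=-26

((0, 0, 0, 0, 0, 2); (0, 0, 0, 1, 1, 0); (0, 0, 0, 0, 2, 0); (1, 1, 1, 0, 0, 0); (0, 2, 0, 0, 0, 0))


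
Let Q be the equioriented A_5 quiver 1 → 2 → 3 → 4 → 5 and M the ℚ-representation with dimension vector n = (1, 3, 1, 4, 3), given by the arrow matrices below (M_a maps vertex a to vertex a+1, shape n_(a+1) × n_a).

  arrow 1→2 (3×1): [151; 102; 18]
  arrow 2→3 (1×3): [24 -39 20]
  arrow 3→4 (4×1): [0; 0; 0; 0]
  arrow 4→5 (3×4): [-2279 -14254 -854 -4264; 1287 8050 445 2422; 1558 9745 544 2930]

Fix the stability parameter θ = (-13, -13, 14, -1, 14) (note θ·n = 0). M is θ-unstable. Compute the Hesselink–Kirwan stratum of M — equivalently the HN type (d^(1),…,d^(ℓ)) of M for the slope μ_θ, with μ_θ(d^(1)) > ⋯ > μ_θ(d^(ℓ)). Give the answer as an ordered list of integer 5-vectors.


Via rank(M_{q-1}∘⋯∘M_p): M ≅ I[1,3], I[2,2]^2, I[4,4], I[4,5]^3.
μ_θ-semistable layers: μ^(1)=14; μ^(2)=-1; μ^(3)=-13

((0, 0, 1, 0, 3); (0, 0, 0, 4, 0); (1, 3, 0, 0, 0))


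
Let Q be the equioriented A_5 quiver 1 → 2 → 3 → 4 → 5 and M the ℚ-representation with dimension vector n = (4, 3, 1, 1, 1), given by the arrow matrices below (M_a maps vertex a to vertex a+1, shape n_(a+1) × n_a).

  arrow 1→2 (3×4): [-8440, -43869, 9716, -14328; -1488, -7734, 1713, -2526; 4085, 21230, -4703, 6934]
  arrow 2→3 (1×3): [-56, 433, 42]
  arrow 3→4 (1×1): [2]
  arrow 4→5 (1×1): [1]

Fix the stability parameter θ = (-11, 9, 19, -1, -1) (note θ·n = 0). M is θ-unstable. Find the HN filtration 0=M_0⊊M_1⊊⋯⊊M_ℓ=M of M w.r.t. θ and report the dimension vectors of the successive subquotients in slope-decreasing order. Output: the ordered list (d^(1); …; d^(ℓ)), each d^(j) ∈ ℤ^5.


Interval decomposition of M: I[1,1], I[1,2]^2, I[1,5].
HN type (ℓ=3): μ^(1)=9; μ^(2)=13/2; μ^(3)=-11

((0, 2, 0, 0, 0); (0, 1, 1, 1, 1); (4, 0, 0, 0, 0))


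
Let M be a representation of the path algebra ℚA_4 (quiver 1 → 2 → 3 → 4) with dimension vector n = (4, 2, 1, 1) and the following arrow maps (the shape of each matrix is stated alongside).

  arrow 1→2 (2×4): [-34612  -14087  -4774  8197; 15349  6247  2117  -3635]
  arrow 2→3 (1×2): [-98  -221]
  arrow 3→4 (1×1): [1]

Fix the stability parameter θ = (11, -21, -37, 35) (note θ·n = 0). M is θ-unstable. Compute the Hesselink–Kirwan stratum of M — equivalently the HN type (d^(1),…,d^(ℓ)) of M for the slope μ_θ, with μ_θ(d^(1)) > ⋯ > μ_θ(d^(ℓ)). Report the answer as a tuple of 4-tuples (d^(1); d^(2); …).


Barcode: M ≅ I[1,1]^2, I[1,2], I[1,4]. HN layers by μ_θ (4 steps, strictly decreasing):
  μ^(1)=35; μ^(2)=11; μ^(3)=-5; μ^(4)=-47/3

((0, 0, 0, 1); (2, 0, 0, 0); (1, 1, 0, 0); (1, 1, 1, 0))


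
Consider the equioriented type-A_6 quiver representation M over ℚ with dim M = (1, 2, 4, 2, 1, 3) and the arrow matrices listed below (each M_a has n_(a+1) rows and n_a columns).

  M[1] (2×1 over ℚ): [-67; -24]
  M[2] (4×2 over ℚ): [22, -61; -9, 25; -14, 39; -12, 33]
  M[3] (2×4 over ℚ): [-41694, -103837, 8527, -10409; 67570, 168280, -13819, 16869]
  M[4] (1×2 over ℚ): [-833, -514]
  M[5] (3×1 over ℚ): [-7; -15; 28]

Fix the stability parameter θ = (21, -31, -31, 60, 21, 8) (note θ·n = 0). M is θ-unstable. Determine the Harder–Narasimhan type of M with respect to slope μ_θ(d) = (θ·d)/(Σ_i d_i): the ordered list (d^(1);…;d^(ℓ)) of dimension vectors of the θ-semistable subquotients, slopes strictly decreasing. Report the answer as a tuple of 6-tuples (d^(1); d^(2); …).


Interval decomposition of M: I[1,6], I[2,3], I[3,3], I[3,4], I[6,6]^2.
HN type (ℓ=5): μ^(1)=60; μ^(2)=89/3; μ^(3)=8; μ^(4)=-41/3; μ^(5)=-31

((0, 0, 0, 1, 0, 0); (0, 0, 0, 1, 1, 1); (0, 0, 0, 0, 0, 2); (1, 1, 1, 0, 0, 0); (0, 1, 3, 0, 0, 0))


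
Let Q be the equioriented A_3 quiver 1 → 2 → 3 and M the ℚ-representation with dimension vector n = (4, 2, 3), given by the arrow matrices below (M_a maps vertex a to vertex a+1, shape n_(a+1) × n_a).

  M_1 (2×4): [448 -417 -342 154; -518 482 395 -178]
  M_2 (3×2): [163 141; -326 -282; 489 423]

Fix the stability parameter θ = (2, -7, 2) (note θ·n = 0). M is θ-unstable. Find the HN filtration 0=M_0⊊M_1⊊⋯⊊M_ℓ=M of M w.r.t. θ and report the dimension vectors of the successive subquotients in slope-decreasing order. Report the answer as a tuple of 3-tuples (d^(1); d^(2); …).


Barcode: M ≅ I[1,1]^2, I[1,2], I[1,3], I[3,3]^2. HN layers by μ_θ (2 steps, strictly decreasing):
  μ^(1)=2; μ^(2)=-5/2

((2, 0, 3); (2, 2, 0))


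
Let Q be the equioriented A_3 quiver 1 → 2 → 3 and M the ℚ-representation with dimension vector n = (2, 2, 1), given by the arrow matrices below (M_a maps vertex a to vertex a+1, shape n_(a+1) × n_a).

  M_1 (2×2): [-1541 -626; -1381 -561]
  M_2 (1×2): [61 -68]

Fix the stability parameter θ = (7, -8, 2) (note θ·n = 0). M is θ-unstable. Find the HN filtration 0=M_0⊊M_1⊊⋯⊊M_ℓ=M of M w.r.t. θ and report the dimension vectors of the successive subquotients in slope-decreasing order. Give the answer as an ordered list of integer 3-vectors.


Interval decomposition of M: I[1,2], I[1,3].
HN type (ℓ=2): μ^(1)=2; μ^(2)=-1/2

((0, 0, 1); (2, 2, 0))


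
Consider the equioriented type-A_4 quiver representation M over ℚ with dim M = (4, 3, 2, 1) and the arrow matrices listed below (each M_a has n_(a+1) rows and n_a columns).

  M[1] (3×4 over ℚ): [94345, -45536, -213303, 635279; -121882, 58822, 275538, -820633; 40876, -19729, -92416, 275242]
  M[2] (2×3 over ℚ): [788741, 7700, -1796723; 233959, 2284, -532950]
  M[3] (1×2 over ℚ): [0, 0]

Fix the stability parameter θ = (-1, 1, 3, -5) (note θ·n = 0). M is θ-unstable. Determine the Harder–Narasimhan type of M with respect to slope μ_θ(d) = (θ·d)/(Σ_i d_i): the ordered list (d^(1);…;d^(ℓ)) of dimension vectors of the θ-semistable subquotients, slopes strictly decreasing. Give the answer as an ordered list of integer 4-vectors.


Interval decomposition of M: I[1,1], I[1,2], I[1,3]^2, I[4,4].
HN type (ℓ=4): μ^(1)=3; μ^(2)=1; μ^(3)=-1; μ^(4)=-5

((0, 0, 2, 0); (0, 3, 0, 0); (4, 0, 0, 0); (0, 0, 0, 1))


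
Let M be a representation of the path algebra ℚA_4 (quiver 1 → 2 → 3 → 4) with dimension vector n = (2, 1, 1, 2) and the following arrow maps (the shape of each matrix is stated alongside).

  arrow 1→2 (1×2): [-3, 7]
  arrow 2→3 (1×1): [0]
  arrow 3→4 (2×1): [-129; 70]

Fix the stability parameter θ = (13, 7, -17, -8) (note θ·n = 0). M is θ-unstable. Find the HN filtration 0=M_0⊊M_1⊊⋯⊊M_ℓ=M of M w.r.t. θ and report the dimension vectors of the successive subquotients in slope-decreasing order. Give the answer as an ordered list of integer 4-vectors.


Barcode: M ≅ I[1,1], I[1,2], I[3,4], I[4,4]. HN layers by μ_θ (4 steps, strictly decreasing):
  μ^(1)=13; μ^(2)=10; μ^(3)=-8; μ^(4)=-17

((1, 0, 0, 0); (1, 1, 0, 0); (0, 0, 0, 2); (0, 0, 1, 0))


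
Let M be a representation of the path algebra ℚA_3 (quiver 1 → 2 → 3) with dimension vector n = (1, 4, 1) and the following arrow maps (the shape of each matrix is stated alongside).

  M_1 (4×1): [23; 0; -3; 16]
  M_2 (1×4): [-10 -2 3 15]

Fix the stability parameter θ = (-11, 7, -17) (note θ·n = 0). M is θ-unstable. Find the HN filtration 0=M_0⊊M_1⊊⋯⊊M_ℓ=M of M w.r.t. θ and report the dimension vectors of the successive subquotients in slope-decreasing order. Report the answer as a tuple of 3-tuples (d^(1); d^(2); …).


Barcode: M ≅ I[1,3], I[2,2]^3. HN layers by μ_θ (3 steps, strictly decreasing):
  μ^(1)=7; μ^(2)=-5; μ^(3)=-11

((0, 3, 0); (0, 1, 1); (1, 0, 0))


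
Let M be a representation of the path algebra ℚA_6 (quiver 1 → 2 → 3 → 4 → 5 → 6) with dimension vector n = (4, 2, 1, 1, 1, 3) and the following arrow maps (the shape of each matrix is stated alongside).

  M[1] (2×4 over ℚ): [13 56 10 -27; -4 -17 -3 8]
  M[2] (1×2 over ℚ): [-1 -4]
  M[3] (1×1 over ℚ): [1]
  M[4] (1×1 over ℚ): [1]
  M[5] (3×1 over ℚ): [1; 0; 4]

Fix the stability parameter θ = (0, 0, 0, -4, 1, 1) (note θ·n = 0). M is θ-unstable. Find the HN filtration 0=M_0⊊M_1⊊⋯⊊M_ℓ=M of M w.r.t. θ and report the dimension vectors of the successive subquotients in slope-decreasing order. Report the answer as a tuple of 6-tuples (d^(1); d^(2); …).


Barcode: M ≅ I[1,1]^2, I[1,2], I[1,6], I[6,6]^2. HN layers by μ_θ (3 steps, strictly decreasing):
  μ^(1)=1; μ^(2)=0; μ^(3)=-1

((0, 0, 0, 0, 1, 3); (3, 1, 0, 0, 0, 0); (1, 1, 1, 1, 0, 0))


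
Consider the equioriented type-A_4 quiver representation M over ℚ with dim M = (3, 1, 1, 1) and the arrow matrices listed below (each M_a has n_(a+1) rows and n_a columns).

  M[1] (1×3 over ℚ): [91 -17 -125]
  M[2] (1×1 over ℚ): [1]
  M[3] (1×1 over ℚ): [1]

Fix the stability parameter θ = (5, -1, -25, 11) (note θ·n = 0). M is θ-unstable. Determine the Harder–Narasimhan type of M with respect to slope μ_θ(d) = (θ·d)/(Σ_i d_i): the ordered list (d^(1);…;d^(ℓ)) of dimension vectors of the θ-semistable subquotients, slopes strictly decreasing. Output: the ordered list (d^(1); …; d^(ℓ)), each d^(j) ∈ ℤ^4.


Via rank(M_{q-1}∘⋯∘M_p): M ≅ I[1,1]^2, I[1,4].
μ_θ-semistable layers: μ^(1)=11; μ^(2)=5; μ^(3)=-7

((0, 0, 0, 1); (2, 0, 0, 0); (1, 1, 1, 0))


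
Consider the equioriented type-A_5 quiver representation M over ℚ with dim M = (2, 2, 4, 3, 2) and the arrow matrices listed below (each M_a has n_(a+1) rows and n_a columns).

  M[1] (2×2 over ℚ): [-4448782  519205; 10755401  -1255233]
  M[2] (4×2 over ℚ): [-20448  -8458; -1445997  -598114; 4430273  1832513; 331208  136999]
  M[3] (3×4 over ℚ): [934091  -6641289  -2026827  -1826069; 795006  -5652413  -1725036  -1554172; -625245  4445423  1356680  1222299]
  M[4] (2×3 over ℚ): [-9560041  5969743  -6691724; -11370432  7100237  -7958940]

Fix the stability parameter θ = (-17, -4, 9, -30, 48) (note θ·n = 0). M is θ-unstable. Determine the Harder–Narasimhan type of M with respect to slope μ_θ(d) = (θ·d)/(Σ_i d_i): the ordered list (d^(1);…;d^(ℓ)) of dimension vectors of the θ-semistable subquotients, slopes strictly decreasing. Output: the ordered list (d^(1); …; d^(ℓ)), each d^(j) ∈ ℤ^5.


Interval decomposition of M: I[1,5]^2, I[3,3], I[3,4].
HN type (ℓ=5): μ^(1)=48; μ^(2)=9; μ^(3)=-25/3; μ^(4)=-21/2; μ^(5)=-17

((0, 0, 0, 0, 2); (0, 0, 1, 0, 0); (0, 2, 2, 2, 0); (0, 0, 1, 1, 0); (2, 0, 0, 0, 0))


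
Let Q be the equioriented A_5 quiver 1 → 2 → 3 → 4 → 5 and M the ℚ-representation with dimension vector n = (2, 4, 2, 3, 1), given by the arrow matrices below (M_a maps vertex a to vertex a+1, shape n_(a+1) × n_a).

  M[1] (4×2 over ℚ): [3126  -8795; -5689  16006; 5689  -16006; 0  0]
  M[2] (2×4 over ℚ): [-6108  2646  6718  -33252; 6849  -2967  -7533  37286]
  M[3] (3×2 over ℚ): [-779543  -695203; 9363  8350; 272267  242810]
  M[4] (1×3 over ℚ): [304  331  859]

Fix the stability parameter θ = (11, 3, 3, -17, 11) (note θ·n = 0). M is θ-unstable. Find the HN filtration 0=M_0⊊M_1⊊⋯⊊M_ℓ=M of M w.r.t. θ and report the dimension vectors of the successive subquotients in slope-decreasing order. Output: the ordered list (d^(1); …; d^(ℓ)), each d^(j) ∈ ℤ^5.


Barcode: M ≅ I[1,2], I[1,4], I[2,2], I[2,5], I[4,4]. HN layers by μ_θ (6 steps, strictly decreasing):
  μ^(1)=11; μ^(2)=7; μ^(3)=3; μ^(4)=0; μ^(5)=-11/3; μ^(6)=-17

((0, 0, 0, 0, 1); (1, 1, 0, 0, 0); (0, 1, 0, 0, 0); (1, 1, 1, 1, 0); (0, 1, 1, 1, 0); (0, 0, 0, 1, 0))


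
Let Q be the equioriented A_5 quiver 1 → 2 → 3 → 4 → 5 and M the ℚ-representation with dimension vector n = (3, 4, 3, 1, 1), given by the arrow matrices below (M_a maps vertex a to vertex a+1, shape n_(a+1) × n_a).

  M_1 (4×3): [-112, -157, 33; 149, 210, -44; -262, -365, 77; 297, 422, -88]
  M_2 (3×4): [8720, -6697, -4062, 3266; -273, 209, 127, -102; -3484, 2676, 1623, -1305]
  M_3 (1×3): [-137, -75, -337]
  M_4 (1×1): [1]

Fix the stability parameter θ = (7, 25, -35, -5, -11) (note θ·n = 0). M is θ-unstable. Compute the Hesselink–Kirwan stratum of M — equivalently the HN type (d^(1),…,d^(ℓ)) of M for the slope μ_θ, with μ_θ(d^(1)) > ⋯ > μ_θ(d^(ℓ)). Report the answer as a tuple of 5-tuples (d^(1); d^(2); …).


Via rank(M_{q-1}∘⋯∘M_p): M ≅ I[1,1], I[1,3], I[1,5], I[2,2], I[2,3].
μ_θ-semistable layers: μ^(1)=25; μ^(2)=7; μ^(3)=-1; μ^(4)=-19/5; μ^(5)=-5

((0, 1, 0, 0, 0); (1, 0, 0, 0, 0); (1, 1, 1, 0, 0); (1, 1, 1, 1, 1); (0, 1, 1, 0, 0))


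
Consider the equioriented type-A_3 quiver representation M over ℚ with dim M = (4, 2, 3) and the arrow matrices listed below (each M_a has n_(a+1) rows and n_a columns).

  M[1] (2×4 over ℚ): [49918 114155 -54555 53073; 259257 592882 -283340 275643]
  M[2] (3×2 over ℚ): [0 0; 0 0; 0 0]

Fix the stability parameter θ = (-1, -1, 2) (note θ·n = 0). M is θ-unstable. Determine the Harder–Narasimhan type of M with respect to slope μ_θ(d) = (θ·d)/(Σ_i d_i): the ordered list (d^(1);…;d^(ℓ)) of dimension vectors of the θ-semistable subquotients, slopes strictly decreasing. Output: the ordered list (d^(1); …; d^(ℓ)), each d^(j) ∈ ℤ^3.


Barcode: M ≅ I[1,1]^2, I[1,2]^2, I[3,3]^3. HN layers by μ_θ (2 steps, strictly decreasing):
  μ^(1)=2; μ^(2)=-1

((0, 0, 3); (4, 2, 0))


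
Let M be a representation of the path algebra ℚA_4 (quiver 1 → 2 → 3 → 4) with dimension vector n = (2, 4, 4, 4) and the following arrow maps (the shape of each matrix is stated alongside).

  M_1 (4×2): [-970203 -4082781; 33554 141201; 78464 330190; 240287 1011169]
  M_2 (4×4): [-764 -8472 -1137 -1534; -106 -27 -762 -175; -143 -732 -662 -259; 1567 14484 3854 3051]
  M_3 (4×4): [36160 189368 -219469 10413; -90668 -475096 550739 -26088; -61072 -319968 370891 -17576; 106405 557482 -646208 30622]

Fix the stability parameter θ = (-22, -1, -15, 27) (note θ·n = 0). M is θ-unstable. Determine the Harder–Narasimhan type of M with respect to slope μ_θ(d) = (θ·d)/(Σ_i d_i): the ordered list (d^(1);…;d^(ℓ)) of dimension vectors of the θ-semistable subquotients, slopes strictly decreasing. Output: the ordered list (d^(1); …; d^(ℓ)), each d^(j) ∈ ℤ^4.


Barcode: M ≅ I[1,2], I[1,3], I[2,4]^2, I[3,4], I[4,4]. HN layers by μ_θ (5 steps, strictly decreasing):
  μ^(1)=27; μ^(2)=-1; μ^(3)=-8; μ^(4)=-15; μ^(5)=-22

((0, 0, 0, 4); (0, 1, 0, 0); (0, 3, 3, 0); (0, 0, 1, 0); (2, 0, 0, 0))


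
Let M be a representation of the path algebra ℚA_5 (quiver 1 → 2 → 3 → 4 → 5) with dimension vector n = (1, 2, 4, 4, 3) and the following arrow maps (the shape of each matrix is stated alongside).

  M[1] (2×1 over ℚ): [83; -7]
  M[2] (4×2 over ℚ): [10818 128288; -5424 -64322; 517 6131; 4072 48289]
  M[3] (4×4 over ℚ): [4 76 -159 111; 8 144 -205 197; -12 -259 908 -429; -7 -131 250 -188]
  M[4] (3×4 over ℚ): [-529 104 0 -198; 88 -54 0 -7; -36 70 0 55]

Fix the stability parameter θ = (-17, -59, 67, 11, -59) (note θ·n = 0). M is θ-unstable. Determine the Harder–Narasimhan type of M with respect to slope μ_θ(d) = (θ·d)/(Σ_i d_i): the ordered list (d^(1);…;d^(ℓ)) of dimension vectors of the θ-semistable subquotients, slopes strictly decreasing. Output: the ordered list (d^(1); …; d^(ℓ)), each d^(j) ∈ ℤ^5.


Via rank(M_{q-1}∘⋯∘M_p): M ≅ I[1,5], I[2,5], I[3,3], I[3,4], I[4,4], I[5,5].
μ_θ-semistable layers: μ^(1)=67; μ^(2)=39; μ^(3)=11; μ^(4)=19/3; μ^(5)=-38; μ^(6)=-59

((0, 0, 1, 0, 0); (0, 0, 1, 1, 0); (0, 0, 0, 1, 0); (0, 0, 2, 2, 2); (1, 1, 0, 0, 0); (0, 1, 0, 0, 1))


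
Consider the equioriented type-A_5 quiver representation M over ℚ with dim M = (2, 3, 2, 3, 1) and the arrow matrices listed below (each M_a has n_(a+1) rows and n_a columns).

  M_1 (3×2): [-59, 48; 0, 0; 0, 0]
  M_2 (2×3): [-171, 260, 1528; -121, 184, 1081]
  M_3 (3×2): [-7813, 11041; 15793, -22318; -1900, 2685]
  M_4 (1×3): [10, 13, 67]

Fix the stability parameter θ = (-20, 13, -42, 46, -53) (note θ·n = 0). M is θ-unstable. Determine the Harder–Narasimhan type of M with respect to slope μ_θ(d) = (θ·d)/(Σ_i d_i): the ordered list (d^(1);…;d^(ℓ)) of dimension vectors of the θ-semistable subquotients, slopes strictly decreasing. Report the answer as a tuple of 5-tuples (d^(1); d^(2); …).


Barcode: M ≅ I[1,1], I[1,4], I[2,2], I[2,5], I[4,4]. HN layers by μ_θ (5 steps, strictly decreasing):
  μ^(1)=46; μ^(2)=13; μ^(3)=-7/2; μ^(4)=-29/2; μ^(5)=-20

((0, 0, 0, 2, 0); (0, 1, 0, 0, 0); (0, 0, 0, 1, 1); (0, 2, 2, 0, 0); (2, 0, 0, 0, 0))


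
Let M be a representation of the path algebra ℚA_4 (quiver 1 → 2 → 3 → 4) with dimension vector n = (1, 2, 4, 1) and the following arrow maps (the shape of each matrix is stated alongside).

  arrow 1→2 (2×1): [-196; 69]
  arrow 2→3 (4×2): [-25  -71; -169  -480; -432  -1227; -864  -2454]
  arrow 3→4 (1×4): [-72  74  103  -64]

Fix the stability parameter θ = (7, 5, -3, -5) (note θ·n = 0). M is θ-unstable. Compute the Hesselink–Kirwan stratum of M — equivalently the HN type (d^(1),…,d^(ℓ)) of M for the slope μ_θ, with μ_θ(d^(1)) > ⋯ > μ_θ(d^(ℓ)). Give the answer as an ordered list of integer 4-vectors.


Barcode: M ≅ I[1,4], I[2,3], I[3,3]^2. HN layers by μ_θ (2 steps, strictly decreasing):
  μ^(1)=1; μ^(2)=-3

((1, 2, 2, 1); (0, 0, 2, 0))


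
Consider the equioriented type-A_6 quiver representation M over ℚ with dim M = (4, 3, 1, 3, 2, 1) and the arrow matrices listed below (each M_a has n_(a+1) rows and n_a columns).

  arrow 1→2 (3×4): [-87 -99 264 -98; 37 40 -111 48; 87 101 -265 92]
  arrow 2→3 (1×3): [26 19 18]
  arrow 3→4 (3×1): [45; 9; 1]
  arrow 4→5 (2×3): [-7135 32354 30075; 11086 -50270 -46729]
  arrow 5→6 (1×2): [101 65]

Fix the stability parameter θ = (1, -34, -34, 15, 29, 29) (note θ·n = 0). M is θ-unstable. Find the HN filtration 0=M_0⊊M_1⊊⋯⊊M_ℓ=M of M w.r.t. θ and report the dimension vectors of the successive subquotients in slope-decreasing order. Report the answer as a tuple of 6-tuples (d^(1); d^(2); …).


Interval decomposition of M: I[1,1], I[1,2]^2, I[1,6], I[4,4], I[4,5].
HN type (ℓ=5): μ^(1)=29; μ^(2)=15; μ^(3)=1; μ^(4)=-33/2; μ^(5)=-67/3

((0, 0, 0, 0, 2, 1); (0, 0, 0, 3, 0, 0); (1, 0, 0, 0, 0, 0); (2, 2, 0, 0, 0, 0); (1, 1, 1, 0, 0, 0))


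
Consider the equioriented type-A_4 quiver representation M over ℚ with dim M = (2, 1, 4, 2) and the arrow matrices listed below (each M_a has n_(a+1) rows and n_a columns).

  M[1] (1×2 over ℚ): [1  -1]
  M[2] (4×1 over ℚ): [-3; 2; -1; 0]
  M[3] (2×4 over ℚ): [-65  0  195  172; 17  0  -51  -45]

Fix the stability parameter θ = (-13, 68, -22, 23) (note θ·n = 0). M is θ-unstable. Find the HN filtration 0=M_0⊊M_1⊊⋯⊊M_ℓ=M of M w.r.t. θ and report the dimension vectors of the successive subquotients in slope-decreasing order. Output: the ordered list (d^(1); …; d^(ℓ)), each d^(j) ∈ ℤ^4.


Barcode: M ≅ I[1,1], I[1,3], I[3,3], I[3,4]^2. HN layers by μ_θ (3 steps, strictly decreasing):
  μ^(1)=23; μ^(2)=-13; μ^(3)=-22

((0, 1, 1, 2); (2, 0, 0, 0); (0, 0, 3, 0))


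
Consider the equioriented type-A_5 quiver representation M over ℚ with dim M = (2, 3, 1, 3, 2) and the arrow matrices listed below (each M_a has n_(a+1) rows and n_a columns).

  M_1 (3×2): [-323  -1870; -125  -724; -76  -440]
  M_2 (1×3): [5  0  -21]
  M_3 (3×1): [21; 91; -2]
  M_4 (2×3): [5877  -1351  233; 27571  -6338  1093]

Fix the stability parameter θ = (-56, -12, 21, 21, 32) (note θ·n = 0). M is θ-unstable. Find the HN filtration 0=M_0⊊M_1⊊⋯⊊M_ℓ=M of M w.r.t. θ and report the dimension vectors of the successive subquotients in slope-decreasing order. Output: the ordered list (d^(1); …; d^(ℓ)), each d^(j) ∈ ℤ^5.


Interval decomposition of M: I[1,2], I[1,5], I[2,2], I[4,4], I[4,5].
HN type (ℓ=4): μ^(1)=32; μ^(2)=21; μ^(3)=-12; μ^(4)=-56

((0, 0, 0, 0, 2); (0, 0, 1, 3, 0); (0, 3, 0, 0, 0); (2, 0, 0, 0, 0))


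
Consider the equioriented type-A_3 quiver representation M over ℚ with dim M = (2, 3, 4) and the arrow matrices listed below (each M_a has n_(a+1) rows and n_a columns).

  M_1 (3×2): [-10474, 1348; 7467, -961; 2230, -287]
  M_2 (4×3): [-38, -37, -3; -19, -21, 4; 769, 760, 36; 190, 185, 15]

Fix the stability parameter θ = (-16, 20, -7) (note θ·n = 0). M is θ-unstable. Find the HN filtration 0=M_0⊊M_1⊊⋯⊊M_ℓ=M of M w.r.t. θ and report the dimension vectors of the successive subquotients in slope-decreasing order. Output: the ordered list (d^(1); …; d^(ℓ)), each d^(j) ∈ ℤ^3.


Barcode: M ≅ I[1,3]^2, I[2,3], I[3,3]. HN layers by μ_θ (3 steps, strictly decreasing):
  μ^(1)=13/2; μ^(2)=-7; μ^(3)=-16

((0, 3, 3); (0, 0, 1); (2, 0, 0))


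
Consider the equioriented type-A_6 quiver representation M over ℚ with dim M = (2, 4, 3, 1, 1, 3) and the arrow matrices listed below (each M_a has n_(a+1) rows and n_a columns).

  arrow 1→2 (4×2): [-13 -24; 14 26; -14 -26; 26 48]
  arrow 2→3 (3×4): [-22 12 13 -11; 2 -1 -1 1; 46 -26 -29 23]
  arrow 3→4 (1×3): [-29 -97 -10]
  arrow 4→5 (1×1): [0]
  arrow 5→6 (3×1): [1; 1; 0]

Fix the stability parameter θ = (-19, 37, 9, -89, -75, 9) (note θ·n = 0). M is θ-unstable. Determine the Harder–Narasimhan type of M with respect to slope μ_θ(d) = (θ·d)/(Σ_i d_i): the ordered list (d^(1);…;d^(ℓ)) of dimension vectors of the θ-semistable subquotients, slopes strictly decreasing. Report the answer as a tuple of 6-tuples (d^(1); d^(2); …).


Interval decomposition of M: I[1,2], I[1,4], I[2,2], I[2,3], I[3,3], I[5,6], I[6,6]^2.
HN type (ℓ=6): μ^(1)=37; μ^(2)=23; μ^(3)=9; μ^(4)=-43/3; μ^(5)=-19; μ^(6)=-75

((0, 2, 0, 0, 0, 0); (0, 1, 1, 0, 0, 0); (0, 0, 1, 0, 0, 3); (0, 1, 1, 1, 0, 0); (2, 0, 0, 0, 0, 0); (0, 0, 0, 0, 1, 0))


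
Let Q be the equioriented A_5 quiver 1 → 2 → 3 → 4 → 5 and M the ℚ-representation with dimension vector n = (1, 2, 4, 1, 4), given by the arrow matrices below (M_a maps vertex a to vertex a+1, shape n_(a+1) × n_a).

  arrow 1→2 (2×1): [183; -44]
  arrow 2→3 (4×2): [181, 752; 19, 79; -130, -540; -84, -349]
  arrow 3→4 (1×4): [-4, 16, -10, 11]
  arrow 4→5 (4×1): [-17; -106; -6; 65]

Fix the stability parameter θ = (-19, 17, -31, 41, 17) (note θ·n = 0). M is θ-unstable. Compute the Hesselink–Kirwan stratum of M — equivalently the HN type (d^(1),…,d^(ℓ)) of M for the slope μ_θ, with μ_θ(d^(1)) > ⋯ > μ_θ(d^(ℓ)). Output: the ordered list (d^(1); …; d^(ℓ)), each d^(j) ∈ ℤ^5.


Barcode: M ≅ I[1,3], I[2,5], I[3,3]^2, I[5,5]^3. HN layers by μ_θ (5 steps, strictly decreasing):
  μ^(1)=29; μ^(2)=17; μ^(3)=-7; μ^(4)=-19; μ^(5)=-31

((0, 0, 0, 1, 1); (0, 0, 0, 0, 3); (0, 2, 2, 0, 0); (1, 0, 0, 0, 0); (0, 0, 2, 0, 0))


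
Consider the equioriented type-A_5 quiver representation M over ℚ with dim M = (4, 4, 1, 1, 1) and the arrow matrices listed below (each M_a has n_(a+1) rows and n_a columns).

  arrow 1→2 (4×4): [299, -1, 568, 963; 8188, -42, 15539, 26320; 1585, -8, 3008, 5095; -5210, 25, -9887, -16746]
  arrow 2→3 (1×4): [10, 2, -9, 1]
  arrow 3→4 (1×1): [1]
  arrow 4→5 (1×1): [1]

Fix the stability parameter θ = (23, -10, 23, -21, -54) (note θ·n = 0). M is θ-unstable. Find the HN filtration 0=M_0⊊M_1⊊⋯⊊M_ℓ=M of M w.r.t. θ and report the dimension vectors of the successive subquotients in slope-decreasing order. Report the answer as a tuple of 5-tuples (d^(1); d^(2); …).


Via rank(M_{q-1}∘⋯∘M_p): M ≅ I[1,2]^3, I[1,5].
μ_θ-semistable layers: μ^(1)=13/2; μ^(2)=-39/5

((3, 3, 0, 0, 0); (1, 1, 1, 1, 1))


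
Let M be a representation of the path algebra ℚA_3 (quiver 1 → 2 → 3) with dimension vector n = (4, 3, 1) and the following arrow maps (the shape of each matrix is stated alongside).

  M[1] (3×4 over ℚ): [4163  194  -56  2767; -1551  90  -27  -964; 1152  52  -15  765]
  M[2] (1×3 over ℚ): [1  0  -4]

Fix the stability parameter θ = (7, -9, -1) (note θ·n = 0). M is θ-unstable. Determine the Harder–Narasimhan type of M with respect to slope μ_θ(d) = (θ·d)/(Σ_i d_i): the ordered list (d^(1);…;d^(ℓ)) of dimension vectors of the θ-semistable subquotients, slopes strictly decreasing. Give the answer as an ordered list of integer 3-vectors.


Barcode: M ≅ I[1,1], I[1,2]^2, I[1,3]. HN layers by μ_θ (2 steps, strictly decreasing):
  μ^(1)=7; μ^(2)=-1

((1, 0, 0); (3, 3, 1))


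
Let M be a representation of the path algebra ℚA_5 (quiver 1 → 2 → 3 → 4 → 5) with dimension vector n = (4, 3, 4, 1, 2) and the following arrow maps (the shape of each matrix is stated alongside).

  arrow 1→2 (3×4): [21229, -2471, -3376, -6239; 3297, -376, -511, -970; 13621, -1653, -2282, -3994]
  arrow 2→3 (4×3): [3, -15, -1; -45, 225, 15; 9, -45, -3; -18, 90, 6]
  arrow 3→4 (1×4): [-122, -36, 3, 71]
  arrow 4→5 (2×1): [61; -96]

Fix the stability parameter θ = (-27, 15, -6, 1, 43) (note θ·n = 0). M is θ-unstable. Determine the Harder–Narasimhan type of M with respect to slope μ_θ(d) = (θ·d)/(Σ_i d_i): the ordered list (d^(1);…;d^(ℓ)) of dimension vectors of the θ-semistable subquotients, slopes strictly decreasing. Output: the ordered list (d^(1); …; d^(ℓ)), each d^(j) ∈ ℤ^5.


Interval decomposition of M: I[1,1], I[1,2]^2, I[1,5], I[3,3]^3, I[5,5].
HN type (ℓ=5): μ^(1)=43; μ^(2)=15; μ^(3)=10/3; μ^(4)=-6; μ^(5)=-27

((0, 0, 0, 0, 2); (0, 2, 0, 0, 0); (0, 1, 1, 1, 0); (0, 0, 3, 0, 0); (4, 0, 0, 0, 0))


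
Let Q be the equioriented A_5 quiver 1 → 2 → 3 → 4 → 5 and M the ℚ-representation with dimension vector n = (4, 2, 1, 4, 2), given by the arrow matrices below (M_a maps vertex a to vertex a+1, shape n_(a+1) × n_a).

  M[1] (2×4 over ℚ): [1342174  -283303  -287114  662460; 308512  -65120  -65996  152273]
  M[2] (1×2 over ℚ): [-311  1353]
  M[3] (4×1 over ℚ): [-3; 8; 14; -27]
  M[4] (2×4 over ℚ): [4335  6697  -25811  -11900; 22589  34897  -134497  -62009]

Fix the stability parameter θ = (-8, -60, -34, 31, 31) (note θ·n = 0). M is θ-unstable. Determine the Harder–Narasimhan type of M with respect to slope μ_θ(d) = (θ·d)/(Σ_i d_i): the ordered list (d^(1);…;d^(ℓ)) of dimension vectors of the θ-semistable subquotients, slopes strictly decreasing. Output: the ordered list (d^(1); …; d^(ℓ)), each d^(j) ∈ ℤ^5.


Barcode: M ≅ I[1,1]^2, I[1,2], I[1,5], I[4,4]^2, I[4,5]. HN layers by μ_θ (3 steps, strictly decreasing):
  μ^(1)=31; μ^(2)=-8; μ^(3)=-34

((0, 0, 0, 4, 2); (2, 0, 0, 0, 0); (2, 2, 1, 0, 0))


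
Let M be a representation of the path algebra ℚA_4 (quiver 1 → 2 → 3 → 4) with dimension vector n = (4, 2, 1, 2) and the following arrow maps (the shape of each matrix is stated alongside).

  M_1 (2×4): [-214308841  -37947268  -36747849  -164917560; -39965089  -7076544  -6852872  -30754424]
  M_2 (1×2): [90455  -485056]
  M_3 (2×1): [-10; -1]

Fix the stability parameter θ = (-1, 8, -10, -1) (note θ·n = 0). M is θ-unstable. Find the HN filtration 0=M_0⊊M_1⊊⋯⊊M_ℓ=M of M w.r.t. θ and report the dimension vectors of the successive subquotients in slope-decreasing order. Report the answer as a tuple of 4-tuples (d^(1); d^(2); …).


Via rank(M_{q-1}∘⋯∘M_p): M ≅ I[1,1]^2, I[1,2], I[1,4], I[4,4].
μ_θ-semistable layers: μ^(1)=8; μ^(2)=-1

((0, 1, 0, 0); (4, 1, 1, 2))


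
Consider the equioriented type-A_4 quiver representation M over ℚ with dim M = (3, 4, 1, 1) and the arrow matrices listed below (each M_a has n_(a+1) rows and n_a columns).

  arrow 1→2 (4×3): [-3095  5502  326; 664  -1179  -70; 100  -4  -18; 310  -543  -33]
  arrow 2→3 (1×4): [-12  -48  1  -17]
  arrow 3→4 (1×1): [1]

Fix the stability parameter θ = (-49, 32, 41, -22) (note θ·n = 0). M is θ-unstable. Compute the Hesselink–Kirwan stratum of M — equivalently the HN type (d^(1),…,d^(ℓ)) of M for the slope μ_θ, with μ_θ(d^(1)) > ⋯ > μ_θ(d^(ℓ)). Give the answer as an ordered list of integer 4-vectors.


Via rank(M_{q-1}∘⋯∘M_p): M ≅ I[1,2]^2, I[1,4], I[2,2].
μ_θ-semistable layers: μ^(1)=32; μ^(2)=17; μ^(3)=-49

((0, 3, 0, 0); (0, 1, 1, 1); (3, 0, 0, 0))


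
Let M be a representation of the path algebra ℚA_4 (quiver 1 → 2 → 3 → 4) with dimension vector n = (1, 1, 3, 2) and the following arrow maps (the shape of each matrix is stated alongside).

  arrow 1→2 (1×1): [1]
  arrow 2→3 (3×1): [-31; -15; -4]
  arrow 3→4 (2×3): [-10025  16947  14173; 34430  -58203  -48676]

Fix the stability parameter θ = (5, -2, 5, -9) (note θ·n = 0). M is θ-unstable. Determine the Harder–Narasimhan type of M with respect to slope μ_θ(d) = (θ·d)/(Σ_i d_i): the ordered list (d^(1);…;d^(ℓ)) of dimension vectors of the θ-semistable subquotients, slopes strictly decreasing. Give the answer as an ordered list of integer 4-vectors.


Barcode: M ≅ I[1,4], I[3,3], I[3,4]. HN layers by μ_θ (3 steps, strictly decreasing):
  μ^(1)=5; μ^(2)=-1/4; μ^(3)=-2

((0, 0, 1, 0); (1, 1, 1, 1); (0, 0, 1, 1))


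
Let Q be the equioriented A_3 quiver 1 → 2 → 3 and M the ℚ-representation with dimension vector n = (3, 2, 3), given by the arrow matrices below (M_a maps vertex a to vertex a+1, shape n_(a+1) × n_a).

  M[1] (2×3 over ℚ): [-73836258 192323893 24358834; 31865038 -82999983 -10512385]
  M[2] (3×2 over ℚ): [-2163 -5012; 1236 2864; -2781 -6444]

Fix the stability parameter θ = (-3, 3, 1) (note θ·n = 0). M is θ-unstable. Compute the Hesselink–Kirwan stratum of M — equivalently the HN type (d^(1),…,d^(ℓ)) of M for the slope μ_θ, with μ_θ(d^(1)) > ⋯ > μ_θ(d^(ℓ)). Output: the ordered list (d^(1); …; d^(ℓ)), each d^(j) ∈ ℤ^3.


Interval decomposition of M: I[1,1], I[1,2], I[1,3], I[3,3]^2.
HN type (ℓ=4): μ^(1)=3; μ^(2)=2; μ^(3)=1; μ^(4)=-3

((0, 1, 0); (0, 1, 1); (0, 0, 2); (3, 0, 0))
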